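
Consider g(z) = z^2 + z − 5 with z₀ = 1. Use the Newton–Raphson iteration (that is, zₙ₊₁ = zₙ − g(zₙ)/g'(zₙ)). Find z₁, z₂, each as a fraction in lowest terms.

g'(z) = 2z + 1.
g(1) = −3, g'(1) = 3, so z₁ = 1 − (−3)/3 = 2.
g(2) = 1, g'(2) = 5, so z₂ = 2 − 1/5 = 9/5.

z₁ = 2, z₂ = 9/5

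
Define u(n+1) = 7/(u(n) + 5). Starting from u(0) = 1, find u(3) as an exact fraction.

259/227

u(1) = 7/(1 + 5) = 7/6.
u(2) = 7/(7/6 + 5) = 42/37.
u(3) = 7/(42/37 + 5) = 259/227.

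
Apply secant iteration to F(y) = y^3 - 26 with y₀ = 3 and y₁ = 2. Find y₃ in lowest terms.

F(3) = 1, F(2) = -18. y₂ = 2 - (-18)·(2 - 3)/((-18) - 1) = 56/19.
F(2) = -18, F(56/19) = -2718/6859. y₃ = (56/19) - (-2718/6859)·((56/19) - 2)/((-2718/6859) - (-18)) = 3319/1118.

3319/1118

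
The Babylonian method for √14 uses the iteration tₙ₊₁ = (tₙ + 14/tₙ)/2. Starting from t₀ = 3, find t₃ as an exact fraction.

t₁ = (3 + 14/3)/2 = 23/6.
t₂ = (23/6 + 14/(23/6))/2 = 1033/276.
t₃ = (1033/276 + 14/(1033/276))/2 = 2133553/570216.

2133553/570216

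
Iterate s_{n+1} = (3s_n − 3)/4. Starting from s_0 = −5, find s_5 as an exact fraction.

−1779/512

s_1 = (3·(−5) − 3)/4 = −9/2.
s_2 = (3·(−9/2) − 3)/4 = −33/8.
s_3 = (3·(−33/8) − 3)/4 = −123/32.
s_4 = (3·(−123/32) − 3)/4 = −465/128.
s_5 = (3·(−465/128) − 3)/4 = −1779/512.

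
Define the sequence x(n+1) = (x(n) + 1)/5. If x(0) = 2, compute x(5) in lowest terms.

783/3125

x(1) = (2 + 1)/5 = 3/5.
x(2) = ((3/5) + 1)/5 = 8/25.
x(3) = ((8/25) + 1)/5 = 33/125.
x(4) = ((33/125) + 1)/5 = 158/625.
x(5) = ((158/625) + 1)/5 = 783/3125.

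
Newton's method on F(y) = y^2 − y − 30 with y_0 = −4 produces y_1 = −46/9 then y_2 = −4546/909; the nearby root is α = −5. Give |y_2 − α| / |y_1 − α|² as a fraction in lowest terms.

9/101

y_1 − α = −46/9 − (−5) = −46/9 + 5 = −1/9, so |y_1 − α| = 1/9.
y_2 − α = −4546/909 − (−5) = −4546/909 + 5 = −1/909, so |y_2 − α| = 1/909.
|y_1 − α|² = 1/81.
Ratio = (1/909) / (1/81) = 9/101.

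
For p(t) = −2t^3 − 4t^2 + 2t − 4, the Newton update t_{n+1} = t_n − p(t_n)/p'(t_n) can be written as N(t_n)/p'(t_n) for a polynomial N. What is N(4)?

−316

p'(t) = −6t^2 − 8t + 2.
N(t) = t·p'(t) − p(t) = t·(−6t^2 − 8t + 2) − (−2t^3 − 4t^2 + 2t − 4) = −4t^3 − 4t^2 + 4.
N(4) = −316.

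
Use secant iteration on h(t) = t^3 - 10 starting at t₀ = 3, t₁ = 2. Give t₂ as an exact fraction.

40/19

h(3) = 17, h(2) = -2. t₂ = 2 - (-2)·(2 - 3)/((-2) - 17) = 40/19.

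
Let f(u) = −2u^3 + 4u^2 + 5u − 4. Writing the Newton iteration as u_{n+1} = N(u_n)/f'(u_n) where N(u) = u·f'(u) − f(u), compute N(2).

f'(u) = −6u^2 + 8u + 5.
N(u) = u·f'(u) − f(u) = u·(−6u^2 + 8u + 5) − (−2u^3 + 4u^2 + 5u − 4) = −4u^3 + 4u^2 + 4.
N(2) = −12.

−12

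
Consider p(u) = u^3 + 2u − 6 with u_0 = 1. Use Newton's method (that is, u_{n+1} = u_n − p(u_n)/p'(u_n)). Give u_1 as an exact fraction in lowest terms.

p'(u) = 3u^2 + 2.
p(1) = −3, p'(1) = 5, so u_1 = 1 − (−3)/5 = 8/5.

8/5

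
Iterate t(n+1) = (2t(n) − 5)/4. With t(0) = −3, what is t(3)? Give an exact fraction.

−41/16

t(1) = (2·(−3) − 5)/4 = −11/4.
t(2) = (2·(−11/4) − 5)/4 = −21/8.
t(3) = (2·(−21/8) − 5)/4 = −41/16.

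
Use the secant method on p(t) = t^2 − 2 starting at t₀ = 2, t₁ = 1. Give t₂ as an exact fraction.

4/3

p(2) = 2, p(1) = −1. t₂ = 1 − (−1)·(1 − 2)/((−1) − 2) = 4/3.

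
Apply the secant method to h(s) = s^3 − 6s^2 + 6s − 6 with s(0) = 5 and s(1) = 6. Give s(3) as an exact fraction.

25297/5017

h(5) = −1, h(6) = 30. s(2) = 6 − 30·(6 − 5)/(30 − (−1)) = 156/31.
h(6) = 30, h(156/31) = −9330/29791. s(3) = (156/31) − (−9330/29791)·((156/31) − 6)/((−9330/29791) − 30) = 25297/5017.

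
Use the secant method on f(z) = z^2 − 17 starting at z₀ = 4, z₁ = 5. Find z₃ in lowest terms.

169/41

f(4) = −1, f(5) = 8. z₂ = 5 − 8·(5 − 4)/(8 − (−1)) = 37/9.
f(5) = 8, f(37/9) = −8/81. z₃ = (37/9) − (−8/81)·((37/9) − 5)/((−8/81) − 8) = 169/41.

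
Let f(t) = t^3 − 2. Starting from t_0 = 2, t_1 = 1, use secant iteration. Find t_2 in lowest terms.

8/7

f(2) = 6, f(1) = −1. t_2 = 1 − (−1)·(1 − 2)/((−1) − 6) = 8/7.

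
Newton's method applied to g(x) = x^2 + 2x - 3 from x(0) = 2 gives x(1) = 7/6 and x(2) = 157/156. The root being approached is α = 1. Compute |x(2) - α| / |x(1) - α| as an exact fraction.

x(1) - α = 7/6 - 1 = 1/6, so |x(1) - α| = 1/6.
x(2) - α = 157/156 - 1 = 1/156, so |x(2) - α| = 1/156.
Ratio = (1/156) / (1/6) = 1/26.

1/26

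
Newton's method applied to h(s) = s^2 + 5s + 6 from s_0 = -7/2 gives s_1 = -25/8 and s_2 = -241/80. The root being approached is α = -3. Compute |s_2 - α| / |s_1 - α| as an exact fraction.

s_1 - α = -25/8 - (-3) = -25/8 + 3 = -1/8, so |s_1 - α| = 1/8.
s_2 - α = -241/80 - (-3) = -241/80 + 3 = -1/80, so |s_2 - α| = 1/80.
Ratio = (1/80) / (1/8) = 1/10.

1/10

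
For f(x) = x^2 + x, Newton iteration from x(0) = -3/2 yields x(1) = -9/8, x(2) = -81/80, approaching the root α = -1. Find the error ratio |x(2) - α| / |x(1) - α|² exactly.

4/5

x(1) - α = -9/8 - (-1) = -9/8 + 1 = -1/8, so |x(1) - α| = 1/8.
x(2) - α = -81/80 - (-1) = -81/80 + 1 = -1/80, so |x(2) - α| = 1/80.
|x(1) - α|² = 1/64.
Ratio = (1/80) / (1/64) = 4/5.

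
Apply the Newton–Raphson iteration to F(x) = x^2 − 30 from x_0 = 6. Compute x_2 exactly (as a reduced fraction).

F'(x) = 2x.
F(6) = 6, F'(6) = 12, so x_1 = 6 − 6/12 = 11/2.
F(11/2) = 1/4, F'(11/2) = 11, so x_2 = (11/2) − (1/4)/11 = 241/44.

241/44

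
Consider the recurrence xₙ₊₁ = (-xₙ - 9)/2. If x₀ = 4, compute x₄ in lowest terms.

x₁ = (-4 - 9)/2 = -13/2.
x₂ = (-(-13/2) - 9)/2 = -5/4.
x₃ = (-(-5/4) - 9)/2 = -31/8.
x₄ = (-(-31/8) - 9)/2 = -41/16.

-41/16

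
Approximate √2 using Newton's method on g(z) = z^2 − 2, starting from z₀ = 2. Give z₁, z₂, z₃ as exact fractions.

g'(z) = 2z.
g(2) = 2, g'(2) = 4, so z₁ = 2 − 2/4 = 3/2.
g(3/2) = 1/4, g'(3/2) = 3, so z₂ = (3/2) − (1/4)/3 = 17/12.
g(17/12) = 1/144, g'(17/12) = 17/6, so z₃ = (17/12) − (1/144)/(17/6) = 577/408.

z₁ = 3/2, z₂ = 17/12, z₃ = 577/408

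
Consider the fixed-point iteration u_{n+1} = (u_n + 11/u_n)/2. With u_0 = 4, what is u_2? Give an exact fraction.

1433/432

u_1 = (4 + 11/4)/2 = 27/8.
u_2 = (27/8 + 11/(27/8))/2 = 1433/432.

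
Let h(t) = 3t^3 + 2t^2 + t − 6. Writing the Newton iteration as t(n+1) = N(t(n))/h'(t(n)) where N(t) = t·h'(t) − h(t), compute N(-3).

h'(t) = 9t^2 + 4t + 1.
N(t) = t·h'(t) − h(t) = t·(9t^2 + 4t + 1) − (3t^3 + 2t^2 + t − 6) = 6t^3 + 2t^2 + 6.
N(-3) = −138.

−138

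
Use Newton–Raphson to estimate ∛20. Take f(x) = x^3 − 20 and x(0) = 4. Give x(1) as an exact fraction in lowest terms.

37/12

f'(x) = 3x^2.
f(4) = 44, f'(4) = 48, so x(1) = 4 − 44/48 = 37/12.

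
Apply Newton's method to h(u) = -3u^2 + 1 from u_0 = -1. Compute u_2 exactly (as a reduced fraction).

-7/12

h'(u) = -6u.
h(-1) = -2, h'(-1) = 6, so u_1 = (-1) - (-2)/6 = -2/3.
h(-2/3) = -1/3, h'(-2/3) = 4, so u_2 = (-2/3) - (-1/3)/4 = -7/12.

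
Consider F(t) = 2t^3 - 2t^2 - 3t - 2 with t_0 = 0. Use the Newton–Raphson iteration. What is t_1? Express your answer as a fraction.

F'(t) = 6t^2 - 4t - 3.
F(0) = -2, F'(0) = -3, so t_1 = 0 - (-2)/(-3) = -2/3.

-2/3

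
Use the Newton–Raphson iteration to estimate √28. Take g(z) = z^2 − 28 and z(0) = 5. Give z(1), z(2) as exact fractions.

g'(z) = 2z.
g(5) = −3, g'(5) = 10, so z(1) = 5 − (−3)/10 = 53/10.
g(53/10) = 9/100, g'(53/10) = 53/5, so z(2) = (53/10) − (9/100)/(53/5) = 5609/1060.

z(1) = 53/10, z(2) = 5609/1060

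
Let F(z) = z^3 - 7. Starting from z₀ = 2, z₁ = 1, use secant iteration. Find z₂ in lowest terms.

13/7

F(2) = 1, F(1) = -6. z₂ = 1 - (-6)·(1 - 2)/((-6) - 1) = 13/7.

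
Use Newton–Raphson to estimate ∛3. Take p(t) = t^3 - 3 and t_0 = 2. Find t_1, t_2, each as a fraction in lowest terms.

p'(t) = 3t^2.
p(2) = 5, p'(2) = 12, so t_1 = 2 - 5/12 = 19/12.
p(19/12) = 1675/1728, p'(19/12) = 361/48, so t_2 = (19/12) - (1675/1728)/(361/48) = 9451/6498.

t_1 = 19/12, t_2 = 9451/6498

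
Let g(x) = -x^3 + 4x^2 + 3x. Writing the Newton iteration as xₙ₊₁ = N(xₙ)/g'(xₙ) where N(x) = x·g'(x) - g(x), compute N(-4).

192

g'(x) = -3x^2 + 8x + 3.
N(x) = x·g'(x) - g(x) = x·(-3x^2 + 8x + 3) - (-x^3 + 4x^2 + 3x) = -2x^3 + 4x^2.
N(-4) = 192.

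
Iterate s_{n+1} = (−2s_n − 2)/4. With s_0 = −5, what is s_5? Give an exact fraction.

s_1 = (−2·(−5) − 2)/4 = 2.
s_2 = (−2·2 − 2)/4 = −3/2.
s_3 = (−2·(−3/2) − 2)/4 = 1/4.
s_4 = (−2·(1/4) − 2)/4 = −5/8.
s_5 = (−2·(−5/8) − 2)/4 = −3/16.

−3/16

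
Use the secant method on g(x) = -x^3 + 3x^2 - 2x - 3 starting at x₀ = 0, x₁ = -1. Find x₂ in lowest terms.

g(0) = -3, g(-1) = 3. x₂ = (-1) - 3·((-1) - 0)/(3 - (-3)) = -1/2.

-1/2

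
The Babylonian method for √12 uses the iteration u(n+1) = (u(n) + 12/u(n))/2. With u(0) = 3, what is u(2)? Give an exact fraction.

97/28

u(1) = (3 + 12/3)/2 = 7/2.
u(2) = (7/2 + 12/(7/2))/2 = 97/28.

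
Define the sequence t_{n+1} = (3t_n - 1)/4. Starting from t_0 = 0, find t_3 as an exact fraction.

t_1 = (3·0 - 1)/4 = -1/4.
t_2 = (3·(-1/4) - 1)/4 = -7/16.
t_3 = (3·(-7/16) - 1)/4 = -37/64.

-37/64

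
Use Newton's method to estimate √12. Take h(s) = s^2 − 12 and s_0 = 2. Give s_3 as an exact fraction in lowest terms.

97/28

h'(s) = 2s.
h(2) = −8, h'(2) = 4, so s_1 = 2 − (−8)/4 = 4.
h(4) = 4, h'(4) = 8, so s_2 = 4 − 4/8 = 7/2.
h(7/2) = 1/4, h'(7/2) = 7, so s_3 = (7/2) − (1/4)/7 = 97/28.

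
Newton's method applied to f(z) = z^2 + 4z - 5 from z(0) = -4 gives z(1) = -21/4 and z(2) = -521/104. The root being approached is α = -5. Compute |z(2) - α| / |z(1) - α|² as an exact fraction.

z(1) - α = -21/4 - (-5) = -21/4 + 5 = -1/4, so |z(1) - α| = 1/4.
z(2) - α = -521/104 - (-5) = -521/104 + 5 = -1/104, so |z(2) - α| = 1/104.
|z(1) - α|² = 1/16.
Ratio = (1/104) / (1/16) = 2/13.

2/13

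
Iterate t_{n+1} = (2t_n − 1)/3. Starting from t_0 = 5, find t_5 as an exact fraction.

−17/81

t_1 = (2·5 − 1)/3 = 3.
t_2 = (2·3 − 1)/3 = 5/3.
t_3 = (2·(5/3) − 1)/3 = 7/9.
t_4 = (2·(7/9) − 1)/3 = 5/27.
t_5 = (2·(5/27) − 1)/3 = −17/81.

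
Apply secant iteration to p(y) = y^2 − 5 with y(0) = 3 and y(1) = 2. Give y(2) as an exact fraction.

11/5

p(3) = 4, p(2) = −1. y(2) = 2 − (−1)·(2 − 3)/((−1) − 4) = 11/5.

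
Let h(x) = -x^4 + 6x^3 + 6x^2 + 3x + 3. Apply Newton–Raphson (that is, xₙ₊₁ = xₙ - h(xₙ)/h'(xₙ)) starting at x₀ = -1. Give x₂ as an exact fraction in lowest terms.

-90481/99073

h'(x) = -4x^3 + 18x^2 + 12x + 3.
h(-1) = -1, h'(-1) = 13, so x₁ = (-1) - (-1)/13 = -12/13.
h(-12/13) = -2913/28561, h'(-12/13) = 22863/2197, so x₂ = (-12/13) - (-2913/28561)/(22863/2197) = -90481/99073.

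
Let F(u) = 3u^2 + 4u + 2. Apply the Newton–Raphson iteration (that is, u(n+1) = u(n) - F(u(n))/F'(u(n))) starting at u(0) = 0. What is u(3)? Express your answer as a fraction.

-43/56

F'(u) = 6u + 4.
F(0) = 2, F'(0) = 4, so u(1) = 0 - 2/4 = -1/2.
F(-1/2) = 3/4, F'(-1/2) = 1, so u(2) = (-1/2) - (3/4)/1 = -5/4.
F(-5/4) = 27/16, F'(-5/4) = -7/2, so u(3) = (-5/4) - (27/16)/(-7/2) = -43/56.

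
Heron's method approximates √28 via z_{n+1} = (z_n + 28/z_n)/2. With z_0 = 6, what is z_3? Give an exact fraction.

32257/6096

z_1 = (6 + 28/6)/2 = 16/3.
z_2 = (16/3 + 28/(16/3))/2 = 127/24.
z_3 = (127/24 + 28/(127/24))/2 = 32257/6096.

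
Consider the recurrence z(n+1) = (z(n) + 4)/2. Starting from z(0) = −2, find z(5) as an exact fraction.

z(1) = ((−2) + 4)/2 = 1.
z(2) = (1 + 4)/2 = 5/2.
z(3) = ((5/2) + 4)/2 = 13/4.
z(4) = ((13/4) + 4)/2 = 29/8.
z(5) = ((29/8) + 4)/2 = 61/16.

61/16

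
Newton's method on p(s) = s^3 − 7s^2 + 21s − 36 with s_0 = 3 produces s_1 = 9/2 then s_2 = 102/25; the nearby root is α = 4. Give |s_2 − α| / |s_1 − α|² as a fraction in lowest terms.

s_1 − α = 9/2 − 4 = 1/2, so |s_1 − α| = 1/2.
s_2 − α = 102/25 − 4 = 2/25, so |s_2 − α| = 2/25.
|s_1 − α|² = 1/4.
Ratio = (2/25) / (1/4) = 8/25.

8/25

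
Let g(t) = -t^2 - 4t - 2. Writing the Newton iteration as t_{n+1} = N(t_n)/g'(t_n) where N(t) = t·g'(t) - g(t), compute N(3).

-7

g'(t) = -2t - 4.
N(t) = t·g'(t) - g(t) = t·(-2t - 4) - (-t^2 - 4t - 2) = -t^2 + 2.
N(3) = -7.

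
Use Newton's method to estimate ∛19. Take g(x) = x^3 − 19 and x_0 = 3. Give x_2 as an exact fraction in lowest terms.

g'(x) = 3x^2.
g(3) = 8, g'(3) = 27, so x_1 = 3 − 8/27 = 73/27.
g(73/27) = 15040/19683, g'(73/27) = 5329/243, so x_2 = (73/27) − (15040/19683)/(5329/243) = 1152011/431649.

1152011/431649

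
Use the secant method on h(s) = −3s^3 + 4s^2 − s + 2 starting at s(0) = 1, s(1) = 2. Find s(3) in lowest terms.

386/293

h(1) = 2, h(2) = −8. s(2) = 2 − (−8)·(2 − 1)/((−8) − 2) = 6/5.
h(2) = −8, h(6/5) = 172/125. s(3) = (6/5) − (172/125)·((6/5) − 2)/((172/125) − (−8)) = 386/293.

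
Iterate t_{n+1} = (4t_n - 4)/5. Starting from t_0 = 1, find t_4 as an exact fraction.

t_1 = (4·1 - 4)/5 = 0.
t_2 = (4·0 - 4)/5 = -4/5.
t_3 = (4·(-4/5) - 4)/5 = -36/25.
t_4 = (4·(-36/25) - 4)/5 = -244/125.

-244/125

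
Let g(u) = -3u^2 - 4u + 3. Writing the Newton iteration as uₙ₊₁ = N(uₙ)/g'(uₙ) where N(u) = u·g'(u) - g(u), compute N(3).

g'(u) = -6u - 4.
N(u) = u·g'(u) - g(u) = u·(-6u - 4) - (-3u^2 - 4u + 3) = -3u^2 - 3.
N(3) = -30.

-30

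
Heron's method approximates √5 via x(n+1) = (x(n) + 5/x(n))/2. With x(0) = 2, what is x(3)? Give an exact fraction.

x(1) = (2 + 5/2)/2 = 9/4.
x(2) = (9/4 + 5/(9/4))/2 = 161/72.
x(3) = (161/72 + 5/(161/72))/2 = 51841/23184.

51841/23184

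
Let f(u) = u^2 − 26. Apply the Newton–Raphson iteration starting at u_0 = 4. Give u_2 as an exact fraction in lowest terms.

f'(u) = 2u.
f(4) = −10, f'(4) = 8, so u_1 = 4 − (−10)/8 = 21/4.
f(21/4) = 25/16, f'(21/4) = 21/2, so u_2 = (21/4) − (25/16)/(21/2) = 857/168.

857/168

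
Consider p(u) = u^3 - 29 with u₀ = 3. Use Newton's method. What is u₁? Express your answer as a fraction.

83/27

p'(u) = 3u^2.
p(3) = -2, p'(3) = 27, so u₁ = 3 - (-2)/27 = 83/27.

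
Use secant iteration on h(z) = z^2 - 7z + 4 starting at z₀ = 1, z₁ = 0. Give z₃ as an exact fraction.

12/19

h(1) = -2, h(0) = 4. z₂ = 0 - 4·(0 - 1)/(4 - (-2)) = 2/3.
h(0) = 4, h(2/3) = -2/9. z₃ = (2/3) - (-2/9)·((2/3) - 0)/((-2/9) - 4) = 12/19.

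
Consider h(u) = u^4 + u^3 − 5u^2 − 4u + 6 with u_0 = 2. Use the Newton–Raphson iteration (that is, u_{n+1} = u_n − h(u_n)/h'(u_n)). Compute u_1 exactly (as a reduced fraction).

h'(u) = 4u^3 + 3u^2 − 10u − 4.
h(2) = 2, h'(2) = 20, so u_1 = 2 − 2/20 = 19/10.

19/10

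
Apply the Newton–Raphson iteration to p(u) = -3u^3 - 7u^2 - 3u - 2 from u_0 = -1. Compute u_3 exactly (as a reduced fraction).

-233878/421939

p'(u) = -9u^2 - 14u - 3.
p(-1) = -3, p'(-1) = 2, so u_1 = (-1) - (-3)/2 = 1/2.
p(1/2) = -45/8, p'(1/2) = -49/4, so u_2 = (1/2) - (-45/8)/(-49/4) = 2/49.
p(2/49) = -251100/117649, p'(2/49) = -8611/2401, so u_3 = (2/49) - (-251100/117649)/(-8611/2401) = -233878/421939.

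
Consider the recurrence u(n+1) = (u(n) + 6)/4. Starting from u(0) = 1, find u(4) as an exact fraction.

u(1) = (1 + 6)/4 = 7/4.
u(2) = ((7/4) + 6)/4 = 31/16.
u(3) = ((31/16) + 6)/4 = 127/64.
u(4) = ((127/64) + 6)/4 = 511/256.

511/256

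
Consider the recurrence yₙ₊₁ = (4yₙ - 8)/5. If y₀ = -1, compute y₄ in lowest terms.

y₁ = (4·(-1) - 8)/5 = -12/5.
y₂ = (4·(-12/5) - 8)/5 = -88/25.
y₃ = (4·(-88/25) - 8)/5 = -552/125.
y₄ = (4·(-552/125) - 8)/5 = -3208/625.

-3208/625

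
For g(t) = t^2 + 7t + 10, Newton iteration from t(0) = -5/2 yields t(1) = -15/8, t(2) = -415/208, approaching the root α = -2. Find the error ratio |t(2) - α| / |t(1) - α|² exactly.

t(1) - α = -15/8 - (-2) = -15/8 + 2 = 1/8, so |t(1) - α| = 1/8.
t(2) - α = -415/208 - (-2) = -415/208 + 2 = 1/208, so |t(2) - α| = 1/208.
|t(1) - α|² = 1/64.
Ratio = (1/208) / (1/64) = 4/13.

4/13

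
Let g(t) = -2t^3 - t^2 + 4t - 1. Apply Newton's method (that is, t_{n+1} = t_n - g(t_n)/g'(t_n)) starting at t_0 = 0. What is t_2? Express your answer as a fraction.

7/25

g'(t) = -6t^2 - 2t + 4.
g(0) = -1, g'(0) = 4, so t_1 = 0 - (-1)/4 = 1/4.
g(1/4) = -3/32, g'(1/4) = 25/8, so t_2 = (1/4) - (-3/32)/(25/8) = 7/25.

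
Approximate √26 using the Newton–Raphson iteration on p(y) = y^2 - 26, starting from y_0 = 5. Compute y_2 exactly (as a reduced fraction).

5201/1020

p'(y) = 2y.
p(5) = -1, p'(5) = 10, so y_1 = 5 - (-1)/10 = 51/10.
p(51/10) = 1/100, p'(51/10) = 51/5, so y_2 = (51/10) - (1/100)/(51/5) = 5201/1020.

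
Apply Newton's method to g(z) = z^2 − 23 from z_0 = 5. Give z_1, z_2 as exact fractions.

z_1 = 24/5, z_2 = 1151/240

g'(z) = 2z.
g(5) = 2, g'(5) = 10, so z_1 = 5 − 2/10 = 24/5.
g(24/5) = 1/25, g'(24/5) = 48/5, so z_2 = (24/5) − (1/25)/(48/5) = 1151/240.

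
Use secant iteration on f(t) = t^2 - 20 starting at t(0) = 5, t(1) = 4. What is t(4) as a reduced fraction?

f(5) = 5, f(4) = -4. t(2) = 4 - (-4)·(4 - 5)/((-4) - 5) = 40/9.
f(4) = -4, f(40/9) = -20/81. t(3) = (40/9) - (-20/81)·((40/9) - 4)/((-20/81) - (-4)) = 85/19.
f(40/9) = -20/81, f(85/19) = 5/361. t(4) = (85/19) - (5/361)·((85/19) - (40/9))/((5/361) - (-20/81)) = 1364/305.

1364/305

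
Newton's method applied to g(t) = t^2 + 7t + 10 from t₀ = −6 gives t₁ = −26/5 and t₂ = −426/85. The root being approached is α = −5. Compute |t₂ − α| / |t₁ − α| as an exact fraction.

1/17

t₁ − α = −26/5 − (−5) = −26/5 + 5 = −1/5, so |t₁ − α| = 1/5.
t₂ − α = −426/85 − (−5) = −426/85 + 5 = −1/85, so |t₂ − α| = 1/85.
Ratio = (1/85) / (1/5) = 1/17.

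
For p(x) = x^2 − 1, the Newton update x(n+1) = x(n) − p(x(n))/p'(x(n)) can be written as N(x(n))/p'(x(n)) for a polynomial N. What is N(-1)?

2

p'(x) = 2x.
N(x) = x·p'(x) − p(x) = x·(2x) − (x^2 − 1) = x^2 + 1.
N(-1) = 2.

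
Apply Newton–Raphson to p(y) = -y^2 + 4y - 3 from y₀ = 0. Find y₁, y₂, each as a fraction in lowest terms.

p'(y) = -2y + 4.
p(0) = -3, p'(0) = 4, so y₁ = 0 - (-3)/4 = 3/4.
p(3/4) = -9/16, p'(3/4) = 5/2, so y₂ = (3/4) - (-9/16)/(5/2) = 39/40.

y₁ = 3/4, y₂ = 39/40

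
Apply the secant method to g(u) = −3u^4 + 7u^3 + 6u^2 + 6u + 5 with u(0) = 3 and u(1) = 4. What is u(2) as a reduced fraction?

g(3) = 23, g(4) = −195. u(2) = 4 − (−195)·(4 − 3)/((−195) − 23) = 677/218.

677/218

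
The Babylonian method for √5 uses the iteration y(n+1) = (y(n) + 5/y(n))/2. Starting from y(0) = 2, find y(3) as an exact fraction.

y(1) = (2 + 5/2)/2 = 9/4.
y(2) = (9/4 + 5/(9/4))/2 = 161/72.
y(3) = (161/72 + 5/(161/72))/2 = 51841/23184.

51841/23184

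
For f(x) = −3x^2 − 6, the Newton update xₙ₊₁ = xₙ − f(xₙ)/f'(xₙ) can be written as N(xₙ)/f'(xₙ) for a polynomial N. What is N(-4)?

−42

f'(x) = −6x.
N(x) = x·f'(x) − f(x) = x·(−6x) − (−3x^2 − 6) = −3x^2 + 6.
N(-4) = −42.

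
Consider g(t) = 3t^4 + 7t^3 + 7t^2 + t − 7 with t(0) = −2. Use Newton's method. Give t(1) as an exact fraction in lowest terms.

g'(t) = 12t^3 + 21t^2 + 14t + 1.
g(−2) = 11, g'(−2) = −39, so t(1) = (−2) − 11/(−39) = −67/39.

−67/39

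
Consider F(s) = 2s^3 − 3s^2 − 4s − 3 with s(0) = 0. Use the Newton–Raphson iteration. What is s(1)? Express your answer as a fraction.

−3/4

F'(s) = 6s^2 − 6s − 4.
F(0) = −3, F'(0) = −4, so s(1) = 0 − (−3)/(−4) = −3/4.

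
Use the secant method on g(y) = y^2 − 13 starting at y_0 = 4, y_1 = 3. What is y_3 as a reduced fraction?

83/23

g(4) = 3, g(3) = −4. y_2 = 3 − (−4)·(3 − 4)/((−4) − 3) = 25/7.
g(3) = −4, g(25/7) = −12/49. y_3 = (25/7) − (−12/49)·((25/7) − 3)/((−12/49) − (−4)) = 83/23.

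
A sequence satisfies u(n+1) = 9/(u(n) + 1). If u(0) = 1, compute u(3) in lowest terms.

u(1) = 9/(1 + 1) = 9/2.
u(2) = 9/(9/2 + 1) = 18/11.
u(3) = 9/(18/11 + 1) = 99/29.

99/29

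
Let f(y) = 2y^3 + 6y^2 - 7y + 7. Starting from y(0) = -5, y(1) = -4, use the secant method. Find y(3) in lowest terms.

-634655/155873

f(-5) = -58, f(-4) = 3. y(2) = (-4) - 3·((-4) - (-5))/(3 - (-58)) = -247/61.
f(-4) = 3, f(-247/61) = 213324/226981. y(3) = (-247/61) - (213324/226981)·((-247/61) - (-4))/((213324/226981) - 3) = -634655/155873.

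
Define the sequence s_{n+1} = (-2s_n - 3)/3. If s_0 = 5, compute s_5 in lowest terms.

s_1 = (-2·5 - 3)/3 = -13/3.
s_2 = (-2·(-13/3) - 3)/3 = 17/9.
s_3 = (-2·(17/9) - 3)/3 = -61/27.
s_4 = (-2·(-61/27) - 3)/3 = 41/81.
s_5 = (-2·(41/81) - 3)/3 = -325/243.

-325/243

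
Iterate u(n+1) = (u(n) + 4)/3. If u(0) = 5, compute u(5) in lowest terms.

163/81

u(1) = (5 + 4)/3 = 3.
u(2) = (3 + 4)/3 = 7/3.
u(3) = ((7/3) + 4)/3 = 19/9.
u(4) = ((19/9) + 4)/3 = 55/27.
u(5) = ((55/27) + 4)/3 = 163/81.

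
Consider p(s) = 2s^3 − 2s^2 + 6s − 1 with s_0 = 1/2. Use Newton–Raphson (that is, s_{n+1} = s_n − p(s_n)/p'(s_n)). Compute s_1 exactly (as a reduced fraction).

2/11

p'(s) = 6s^2 − 4s + 6.
p(1/2) = 7/4, p'(1/2) = 11/2, so s_1 = (1/2) − (7/4)/(11/2) = 2/11.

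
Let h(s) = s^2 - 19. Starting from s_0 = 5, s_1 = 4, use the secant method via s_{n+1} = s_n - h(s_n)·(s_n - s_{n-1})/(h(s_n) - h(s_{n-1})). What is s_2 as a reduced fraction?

13/3

h(5) = 6, h(4) = -3. s_2 = 4 - (-3)·(4 - 5)/((-3) - 6) = 13/3.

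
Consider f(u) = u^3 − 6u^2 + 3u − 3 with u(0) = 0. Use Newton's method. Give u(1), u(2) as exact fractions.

u(1) = 1, u(2) = 1/6

f'(u) = 3u^2 − 12u + 3.
f(0) = −3, f'(0) = 3, so u(1) = 0 − (−3)/3 = 1.
f(1) = −5, f'(1) = −6, so u(2) = 1 − (−5)/(−6) = 1/6.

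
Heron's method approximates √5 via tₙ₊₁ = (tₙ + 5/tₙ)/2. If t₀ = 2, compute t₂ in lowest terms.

161/72

t₁ = (2 + 5/2)/2 = 9/4.
t₂ = (9/4 + 5/(9/4))/2 = 161/72.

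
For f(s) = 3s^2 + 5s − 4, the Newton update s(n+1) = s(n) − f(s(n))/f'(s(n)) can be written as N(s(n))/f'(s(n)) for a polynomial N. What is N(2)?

f'(s) = 6s + 5.
N(s) = s·f'(s) − f(s) = s·(6s + 5) − (3s^2 + 5s − 4) = 3s^2 + 4.
N(2) = 16.

16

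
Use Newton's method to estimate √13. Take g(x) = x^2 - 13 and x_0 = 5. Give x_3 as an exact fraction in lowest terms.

117487/32585

g'(x) = 2x.
g(5) = 12, g'(5) = 10, so x_1 = 5 - 12/10 = 19/5.
g(19/5) = 36/25, g'(19/5) = 38/5, so x_2 = (19/5) - (36/25)/(38/5) = 343/95.
g(343/95) = 324/9025, g'(343/95) = 686/95, so x_3 = (343/95) - (324/9025)/(686/95) = 117487/32585.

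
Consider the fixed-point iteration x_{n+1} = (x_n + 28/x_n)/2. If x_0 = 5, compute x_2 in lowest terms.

5609/1060

x_1 = (5 + 28/5)/2 = 53/10.
x_2 = (53/10 + 28/(53/10))/2 = 5609/1060.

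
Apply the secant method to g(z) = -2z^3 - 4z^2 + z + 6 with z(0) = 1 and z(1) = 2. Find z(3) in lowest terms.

5618/5309

g(1) = 1, g(2) = -24. z(2) = 2 - (-24)·(2 - 1)/((-24) - 1) = 26/25.
g(2) = -24, g(26/25) = 7248/15625. z(3) = (26/25) - (7248/15625)·((26/25) - 2)/((7248/15625) - (-24)) = 5618/5309.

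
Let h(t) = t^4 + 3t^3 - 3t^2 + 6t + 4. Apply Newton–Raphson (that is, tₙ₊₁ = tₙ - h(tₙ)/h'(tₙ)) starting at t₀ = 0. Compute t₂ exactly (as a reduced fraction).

h'(t) = 4t^3 + 9t^2 - 6t + 6.
h(0) = 4, h'(0) = 6, so t₁ = 0 - 4/6 = -2/3.
h(-2/3) = -164/81, h'(-2/3) = 346/27, so t₂ = (-2/3) - (-164/81)/(346/27) = -88/173.

-88/173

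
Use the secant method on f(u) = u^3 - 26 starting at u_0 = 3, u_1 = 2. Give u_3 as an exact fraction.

3319/1118

f(3) = 1, f(2) = -18. u_2 = 2 - (-18)·(2 - 3)/((-18) - 1) = 56/19.
f(2) = -18, f(56/19) = -2718/6859. u_3 = (56/19) - (-2718/6859)·((56/19) - 2)/((-2718/6859) - (-18)) = 3319/1118.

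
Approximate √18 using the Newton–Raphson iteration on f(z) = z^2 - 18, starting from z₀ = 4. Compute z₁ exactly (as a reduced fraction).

17/4

f'(z) = 2z.
f(4) = -2, f'(4) = 8, so z₁ = 4 - (-2)/8 = 17/4.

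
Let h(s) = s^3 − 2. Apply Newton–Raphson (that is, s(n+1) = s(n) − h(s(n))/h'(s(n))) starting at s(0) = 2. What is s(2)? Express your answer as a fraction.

h'(s) = 3s^2.
h(2) = 6, h'(2) = 12, so s(1) = 2 − 6/12 = 3/2.
h(3/2) = 11/8, h'(3/2) = 27/4, so s(2) = (3/2) − (11/8)/(27/4) = 35/27.

35/27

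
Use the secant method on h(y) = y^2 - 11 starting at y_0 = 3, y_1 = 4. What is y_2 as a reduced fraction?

23/7

h(3) = -2, h(4) = 5. y_2 = 4 - 5·(4 - 3)/(5 - (-2)) = 23/7.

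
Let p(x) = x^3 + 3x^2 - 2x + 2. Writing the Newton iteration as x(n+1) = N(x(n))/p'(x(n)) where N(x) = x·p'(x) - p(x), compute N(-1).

p'(x) = 3x^2 + 6x - 2.
N(x) = x·p'(x) - p(x) = x·(3x^2 + 6x - 2) - (x^3 + 3x^2 - 2x + 2) = 2x^3 + 3x^2 - 2.
N(-1) = -1.

-1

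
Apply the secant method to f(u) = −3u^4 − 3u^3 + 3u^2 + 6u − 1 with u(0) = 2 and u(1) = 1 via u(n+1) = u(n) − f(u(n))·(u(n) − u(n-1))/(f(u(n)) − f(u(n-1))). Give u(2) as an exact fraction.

53/51

f(2) = −49, f(1) = 2. u(2) = 1 − 2·(1 − 2)/(2 − (−49)) = 53/51.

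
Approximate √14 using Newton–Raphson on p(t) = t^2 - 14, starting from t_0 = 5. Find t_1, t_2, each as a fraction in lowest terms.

t_1 = 39/10, t_2 = 2921/780

p'(t) = 2t.
p(5) = 11, p'(5) = 10, so t_1 = 5 - 11/10 = 39/10.
p(39/10) = 121/100, p'(39/10) = 39/5, so t_2 = (39/10) - (121/100)/(39/5) = 2921/780.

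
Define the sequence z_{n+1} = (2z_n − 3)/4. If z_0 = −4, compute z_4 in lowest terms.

−53/32

z_1 = (2·(−4) − 3)/4 = −11/4.
z_2 = (2·(−11/4) − 3)/4 = −17/8.
z_3 = (2·(−17/8) − 3)/4 = −29/16.
z_4 = (2·(−29/16) − 3)/4 = −53/32.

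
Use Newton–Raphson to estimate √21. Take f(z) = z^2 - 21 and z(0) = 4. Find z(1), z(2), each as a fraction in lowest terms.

f'(z) = 2z.
f(4) = -5, f'(4) = 8, so z(1) = 4 - (-5)/8 = 37/8.
f(37/8) = 25/64, f'(37/8) = 37/4, so z(2) = (37/8) - (25/64)/(37/4) = 2713/592.

z(1) = 37/8, z(2) = 2713/592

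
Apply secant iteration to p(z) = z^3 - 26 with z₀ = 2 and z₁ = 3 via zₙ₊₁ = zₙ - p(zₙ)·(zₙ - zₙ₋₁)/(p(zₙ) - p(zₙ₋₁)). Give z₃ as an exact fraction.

p(2) = -18, p(3) = 1. z₂ = 3 - 1·(3 - 2)/(1 - (-18)) = 56/19.
p(3) = 1, p(56/19) = -2718/6859. z₃ = (56/19) - (-2718/6859)·((56/19) - 3)/((-2718/6859) - 1) = 28370/9577.

28370/9577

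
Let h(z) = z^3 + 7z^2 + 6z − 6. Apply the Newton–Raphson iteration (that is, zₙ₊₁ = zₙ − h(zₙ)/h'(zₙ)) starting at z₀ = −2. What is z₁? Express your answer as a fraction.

−9/5

h'(z) = 3z^2 + 14z + 6.
h(−2) = 2, h'(−2) = −10, so z₁ = (−2) − 2/(−10) = −9/5.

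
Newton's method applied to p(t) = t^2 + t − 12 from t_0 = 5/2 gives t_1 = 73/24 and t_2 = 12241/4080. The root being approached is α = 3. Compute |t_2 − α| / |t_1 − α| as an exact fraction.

1/170

t_1 − α = 73/24 − 3 = 1/24, so |t_1 − α| = 1/24.
t_2 − α = 12241/4080 − 3 = 1/4080, so |t_2 − α| = 1/4080.
Ratio = (1/4080) / (1/24) = 1/170.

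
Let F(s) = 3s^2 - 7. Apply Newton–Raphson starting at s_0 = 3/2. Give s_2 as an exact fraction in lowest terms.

6049/3960

F'(s) = 6s.
F(3/2) = -1/4, F'(3/2) = 9, so s_1 = (3/2) - (-1/4)/9 = 55/36.
F(55/36) = 1/432, F'(55/36) = 55/6, so s_2 = (55/36) - (1/432)/(55/6) = 6049/3960.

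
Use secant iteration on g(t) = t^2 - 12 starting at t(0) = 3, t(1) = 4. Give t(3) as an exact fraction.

g(3) = -3, g(4) = 4. t(2) = 4 - 4·(4 - 3)/(4 - (-3)) = 24/7.
g(4) = 4, g(24/7) = -12/49. t(3) = (24/7) - (-12/49)·((24/7) - 4)/((-12/49) - 4) = 45/13.

45/13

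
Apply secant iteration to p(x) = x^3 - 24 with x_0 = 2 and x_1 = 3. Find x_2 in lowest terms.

54/19

p(2) = -16, p(3) = 3. x_2 = 3 - 3·(3 - 2)/(3 - (-16)) = 54/19.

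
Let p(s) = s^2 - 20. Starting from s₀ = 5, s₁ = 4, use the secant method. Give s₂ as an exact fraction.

p(5) = 5, p(4) = -4. s₂ = 4 - (-4)·(4 - 5)/((-4) - 5) = 40/9.

40/9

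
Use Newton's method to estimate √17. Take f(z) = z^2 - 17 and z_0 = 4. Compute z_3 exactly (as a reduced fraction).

9478657/2298912

f'(z) = 2z.
f(4) = -1, f'(4) = 8, so z_1 = 4 - (-1)/8 = 33/8.
f(33/8) = 1/64, f'(33/8) = 33/4, so z_2 = (33/8) - (1/64)/(33/4) = 2177/528.
f(2177/528) = 1/278784, f'(2177/528) = 2177/264, so z_3 = (2177/528) - (1/278784)/(2177/264) = 9478657/2298912.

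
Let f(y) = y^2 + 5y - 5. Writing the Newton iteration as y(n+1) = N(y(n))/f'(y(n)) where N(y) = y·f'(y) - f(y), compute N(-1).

f'(y) = 2y + 5.
N(y) = y·f'(y) - f(y) = y·(2y + 5) - (y^2 + 5y - 5) = y^2 + 5.
N(-1) = 6.

6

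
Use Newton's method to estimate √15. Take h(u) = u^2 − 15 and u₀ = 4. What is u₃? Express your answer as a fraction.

7380481/1905632

h'(u) = 2u.
h(4) = 1, h'(4) = 8, so u₁ = 4 − 1/8 = 31/8.
h(31/8) = 1/64, h'(31/8) = 31/4, so u₂ = (31/8) − (1/64)/(31/4) = 1921/496.
h(1921/496) = 1/246016, h'(1921/496) = 1921/248, so u₃ = (1921/496) − (1/246016)/(1921/248) = 7380481/1905632.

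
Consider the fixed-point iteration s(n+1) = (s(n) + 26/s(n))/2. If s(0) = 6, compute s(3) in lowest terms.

7196593/1411368

s(1) = (6 + 26/6)/2 = 31/6.
s(2) = (31/6 + 26/(31/6))/2 = 1897/372.
s(3) = (1897/372 + 26/(1897/372))/2 = 7196593/1411368.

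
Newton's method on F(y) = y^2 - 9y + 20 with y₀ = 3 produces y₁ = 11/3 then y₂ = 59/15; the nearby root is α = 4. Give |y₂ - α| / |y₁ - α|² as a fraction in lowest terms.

3/5

y₁ - α = 11/3 - 4 = -1/3, so |y₁ - α| = 1/3.
y₂ - α = 59/15 - 4 = -1/15, so |y₂ - α| = 1/15.
|y₁ - α|² = 1/9.
Ratio = (1/15) / (1/9) = 3/5.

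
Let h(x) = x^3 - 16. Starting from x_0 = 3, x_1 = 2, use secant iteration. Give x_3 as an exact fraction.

3376/1327

h(3) = 11, h(2) = -8. x_2 = 2 - (-8)·(2 - 3)/((-8) - 11) = 46/19.
h(2) = -8, h(46/19) = -12408/6859. x_3 = (46/19) - (-12408/6859)·((46/19) - 2)/((-12408/6859) - (-8)) = 3376/1327.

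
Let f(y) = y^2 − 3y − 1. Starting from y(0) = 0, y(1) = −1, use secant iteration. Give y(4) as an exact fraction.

−73/241

f(0) = −1, f(−1) = 3. y(2) = (−1) − 3·((−1) − 0)/(3 − (−1)) = −1/4.
f(−1) = 3, f(−1/4) = −3/16. y(3) = (−1/4) − (−3/16)·((−1/4) − (−1))/((−3/16) − 3) = −5/17.
f(−1/4) = −3/16, f(−5/17) = −9/289. y(4) = (−5/17) − (−9/289)·((−5/17) − (−1/4))/((−9/289) − (−3/16)) = −73/241.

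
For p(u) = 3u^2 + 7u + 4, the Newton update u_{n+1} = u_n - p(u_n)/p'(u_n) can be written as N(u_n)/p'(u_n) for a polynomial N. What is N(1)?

p'(u) = 6u + 7.
N(u) = u·p'(u) - p(u) = u·(6u + 7) - (3u^2 + 7u + 4) = 3u^2 - 4.
N(1) = -1.

-1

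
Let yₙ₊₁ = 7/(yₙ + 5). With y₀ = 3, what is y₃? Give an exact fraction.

y₁ = 7/(3 + 5) = 7/8.
y₂ = 7/(7/8 + 5) = 56/47.
y₃ = 7/(56/47 + 5) = 329/291.

329/291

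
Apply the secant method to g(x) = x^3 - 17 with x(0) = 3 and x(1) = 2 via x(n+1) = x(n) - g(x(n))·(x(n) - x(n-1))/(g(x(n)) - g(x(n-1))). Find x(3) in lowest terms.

g(3) = 10, g(2) = -9. x(2) = 2 - (-9)·(2 - 3)/((-9) - 10) = 47/19.
g(2) = -9, g(47/19) = -12780/6859. x(3) = (47/19) - (-12780/6859)·((47/19) - 2)/((-12780/6859) - (-9)) = 4709/1813.

4709/1813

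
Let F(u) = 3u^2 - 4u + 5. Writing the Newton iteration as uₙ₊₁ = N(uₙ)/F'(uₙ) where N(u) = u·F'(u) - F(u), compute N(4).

F'(u) = 6u - 4.
N(u) = u·F'(u) - F(u) = u·(6u - 4) - (3u^2 - 4u + 5) = 3u^2 - 5.
N(4) = 43.

43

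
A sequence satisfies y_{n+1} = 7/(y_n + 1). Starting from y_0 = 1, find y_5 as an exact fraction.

602/247

y_1 = 7/(1 + 1) = 7/2.
y_2 = 7/(7/2 + 1) = 14/9.
y_3 = 7/(14/9 + 1) = 63/23.
y_4 = 7/(63/23 + 1) = 161/86.
y_5 = 7/(161/86 + 1) = 602/247.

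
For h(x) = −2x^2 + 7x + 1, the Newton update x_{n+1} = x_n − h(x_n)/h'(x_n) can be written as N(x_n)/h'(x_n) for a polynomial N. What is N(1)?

−3

h'(x) = −4x + 7.
N(x) = x·h'(x) − h(x) = x·(−4x + 7) − (−2x^2 + 7x + 1) = −2x^2 − 1.
N(1) = −3.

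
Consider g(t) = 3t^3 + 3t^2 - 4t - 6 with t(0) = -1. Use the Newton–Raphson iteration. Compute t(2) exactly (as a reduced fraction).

g'(t) = 9t^2 + 6t - 4.
g(-1) = -2, g'(-1) = -1, so t(1) = (-1) - (-2)/(-1) = -3.
g(-3) = -48, g'(-3) = 59, so t(2) = (-3) - (-48)/59 = -129/59.

-129/59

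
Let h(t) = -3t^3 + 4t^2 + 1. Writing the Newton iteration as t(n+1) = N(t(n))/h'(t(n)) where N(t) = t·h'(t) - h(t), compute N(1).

h'(t) = -9t^2 + 8t.
N(t) = t·h'(t) - h(t) = t·(-9t^2 + 8t) - (-3t^3 + 4t^2 + 1) = -6t^3 + 4t^2 - 1.
N(1) = -3.

-3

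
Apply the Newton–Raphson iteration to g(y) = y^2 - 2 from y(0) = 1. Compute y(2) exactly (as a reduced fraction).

17/12

g'(y) = 2y.
g(1) = -1, g'(1) = 2, so y(1) = 1 - (-1)/2 = 3/2.
g(3/2) = 1/4, g'(3/2) = 3, so y(2) = (3/2) - (1/4)/3 = 17/12.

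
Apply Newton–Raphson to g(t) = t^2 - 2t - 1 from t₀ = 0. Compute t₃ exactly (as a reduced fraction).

g'(t) = 2t - 2.
g(0) = -1, g'(0) = -2, so t₁ = 0 - (-1)/(-2) = -1/2.
g(-1/2) = 1/4, g'(-1/2) = -3, so t₂ = (-1/2) - (1/4)/(-3) = -5/12.
g(-5/12) = 1/144, g'(-5/12) = -17/6, so t₃ = (-5/12) - (1/144)/(-17/6) = -169/408.

-169/408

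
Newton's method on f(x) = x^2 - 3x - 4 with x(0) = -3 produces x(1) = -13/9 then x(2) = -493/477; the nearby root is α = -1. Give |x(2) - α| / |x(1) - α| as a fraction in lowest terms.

x(1) - α = -13/9 - (-1) = -13/9 + 1 = -4/9, so |x(1) - α| = 4/9.
x(2) - α = -493/477 - (-1) = -493/477 + 1 = -16/477, so |x(2) - α| = 16/477.
Ratio = (16/477) / (4/9) = 4/53.

4/53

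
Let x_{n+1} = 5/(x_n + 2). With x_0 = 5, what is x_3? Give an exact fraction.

x_1 = 5/(5 + 2) = 5/7.
x_2 = 5/(5/7 + 2) = 35/19.
x_3 = 5/(35/19 + 2) = 95/73.

95/73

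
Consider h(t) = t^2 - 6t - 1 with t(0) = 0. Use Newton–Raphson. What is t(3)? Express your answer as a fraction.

h'(t) = 2t - 6.
h(0) = -1, h'(0) = -6, so t(1) = 0 - (-1)/(-6) = -1/6.
h(-1/6) = 1/36, h'(-1/6) = -19/3, so t(2) = (-1/6) - (1/36)/(-19/3) = -37/228.
h(-37/228) = 1/51984, h'(-37/228) = -721/114, so t(3) = (-37/228) - (1/51984)/(-721/114) = -53353/328776.

-53353/328776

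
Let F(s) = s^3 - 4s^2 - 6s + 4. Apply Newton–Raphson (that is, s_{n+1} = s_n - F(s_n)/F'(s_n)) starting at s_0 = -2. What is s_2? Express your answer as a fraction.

-15622/10065

F'(s) = 3s^2 - 8s - 6.
F(-2) = -8, F'(-2) = 22, so s_1 = (-2) - (-8)/22 = -18/11.
F(-18/11) = -1696/1331, F'(-18/11) = 1830/121, so s_2 = (-18/11) - (-1696/1331)/(1830/121) = -15622/10065.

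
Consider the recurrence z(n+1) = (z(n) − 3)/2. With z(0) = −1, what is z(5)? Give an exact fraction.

−47/16

z(1) = ((−1) − 3)/2 = −2.
z(2) = ((−2) − 3)/2 = −5/2.
z(3) = ((−5/2) − 3)/2 = −11/4.
z(4) = ((−11/4) − 3)/2 = −23/8.
z(5) = ((−23/8) − 3)/2 = −47/16.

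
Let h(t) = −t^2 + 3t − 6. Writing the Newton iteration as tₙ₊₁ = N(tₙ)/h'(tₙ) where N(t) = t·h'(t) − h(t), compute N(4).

h'(t) = −2t + 3.
N(t) = t·h'(t) − h(t) = t·(−2t + 3) − (−t^2 + 3t − 6) = −t^2 + 6.
N(4) = −10.

−10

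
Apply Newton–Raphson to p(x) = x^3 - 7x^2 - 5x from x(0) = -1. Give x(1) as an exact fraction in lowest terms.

p'(x) = 3x^2 - 14x - 5.
p(-1) = -3, p'(-1) = 12, so x(1) = (-1) - (-3)/12 = -3/4.

-3/4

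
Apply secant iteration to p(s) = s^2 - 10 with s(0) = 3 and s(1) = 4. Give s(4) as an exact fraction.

3488/1103

p(3) = -1, p(4) = 6. s(2) = 4 - 6·(4 - 3)/(6 - (-1)) = 22/7.
p(4) = 6, p(22/7) = -6/49. s(3) = (22/7) - (-6/49)·((22/7) - 4)/((-6/49) - 6) = 79/25.
p(22/7) = -6/49, p(79/25) = -9/625. s(4) = (79/25) - (-9/625)·((79/25) - (22/7))/((-9/625) - (-6/49)) = 3488/1103.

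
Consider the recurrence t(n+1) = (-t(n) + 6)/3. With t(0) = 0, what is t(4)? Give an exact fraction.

40/27

t(1) = (-0 + 6)/3 = 2.
t(2) = (-2 + 6)/3 = 4/3.
t(3) = (-(4/3) + 6)/3 = 14/9.
t(4) = (-(14/9) + 6)/3 = 40/27.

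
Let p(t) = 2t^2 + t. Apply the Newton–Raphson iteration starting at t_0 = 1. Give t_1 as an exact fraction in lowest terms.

p'(t) = 4t + 1.
p(1) = 3, p'(1) = 5, so t_1 = 1 - 3/5 = 2/5.

2/5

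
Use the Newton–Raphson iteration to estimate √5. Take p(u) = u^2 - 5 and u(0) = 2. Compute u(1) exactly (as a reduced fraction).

9/4

p'(u) = 2u.
p(2) = -1, p'(2) = 4, so u(1) = 2 - (-1)/4 = 9/4.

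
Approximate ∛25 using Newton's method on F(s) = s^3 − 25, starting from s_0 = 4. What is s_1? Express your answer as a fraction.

51/16

F'(s) = 3s^2.
F(4) = 39, F'(4) = 48, so s_1 = 4 − 39/48 = 51/16.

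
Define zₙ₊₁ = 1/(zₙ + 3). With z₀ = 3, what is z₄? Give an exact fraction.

63/208

z₁ = 1/(3 + 3) = 1/6.
z₂ = 1/(1/6 + 3) = 6/19.
z₃ = 1/(6/19 + 3) = 19/63.
z₄ = 1/(19/63 + 3) = 63/208.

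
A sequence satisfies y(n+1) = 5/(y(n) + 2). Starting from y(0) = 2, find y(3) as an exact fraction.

65/46

y(1) = 5/(2 + 2) = 5/4.
y(2) = 5/(5/4 + 2) = 20/13.
y(3) = 5/(20/13 + 2) = 65/46.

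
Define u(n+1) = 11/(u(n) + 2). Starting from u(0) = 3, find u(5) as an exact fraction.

u(1) = 11/(3 + 2) = 11/5.
u(2) = 11/(11/5 + 2) = 55/21.
u(3) = 11/(55/21 + 2) = 231/97.
u(4) = 11/(231/97 + 2) = 1067/425.
u(5) = 11/(1067/425 + 2) = 4675/1917.

4675/1917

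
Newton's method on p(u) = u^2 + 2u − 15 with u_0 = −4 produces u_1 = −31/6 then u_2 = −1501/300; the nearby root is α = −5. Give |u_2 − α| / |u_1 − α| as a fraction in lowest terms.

1/50

u_1 − α = −31/6 − (−5) = −31/6 + 5 = −1/6, so |u_1 − α| = 1/6.
u_2 − α = −1501/300 − (−5) = −1501/300 + 5 = −1/300, so |u_2 − α| = 1/300.
Ratio = (1/300) / (1/6) = 1/50.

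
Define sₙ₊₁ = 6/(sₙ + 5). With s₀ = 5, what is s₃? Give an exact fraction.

84/85

s₁ = 6/(5 + 5) = 3/5.
s₂ = 6/(3/5 + 5) = 15/14.
s₃ = 6/(15/14 + 5) = 84/85.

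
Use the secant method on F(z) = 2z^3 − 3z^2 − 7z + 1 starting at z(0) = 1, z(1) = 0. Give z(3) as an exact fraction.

32/235

F(1) = −7, F(0) = 1. z(2) = 0 − 1·(0 − 1)/(1 − (−7)) = 1/8.
F(0) = 1, F(1/8) = 21/256. z(3) = (1/8) − (21/256)·((1/8) − 0)/((21/256) − 1) = 32/235.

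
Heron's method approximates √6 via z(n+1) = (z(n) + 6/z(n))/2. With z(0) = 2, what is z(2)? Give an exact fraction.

49/20

z(1) = (2 + 6/2)/2 = 5/2.
z(2) = (5/2 + 6/(5/2))/2 = 49/20.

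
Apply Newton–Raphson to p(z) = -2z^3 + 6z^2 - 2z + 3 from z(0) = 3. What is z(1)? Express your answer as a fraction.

p'(z) = -6z^2 + 12z - 2.
p(3) = -3, p'(3) = -20, so z(1) = 3 - (-3)/(-20) = 57/20.

57/20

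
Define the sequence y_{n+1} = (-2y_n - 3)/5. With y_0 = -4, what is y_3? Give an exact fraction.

y_1 = (-2·(-4) - 3)/5 = 1.
y_2 = (-2·1 - 3)/5 = -1.
y_3 = (-2·(-1) - 3)/5 = -1/5.

-1/5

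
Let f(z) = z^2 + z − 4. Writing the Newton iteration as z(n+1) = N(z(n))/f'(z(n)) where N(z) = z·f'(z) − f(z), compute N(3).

f'(z) = 2z + 1.
N(z) = z·f'(z) − f(z) = z·(2z + 1) − (z^2 + z − 4) = z^2 + 4.
N(3) = 13.

13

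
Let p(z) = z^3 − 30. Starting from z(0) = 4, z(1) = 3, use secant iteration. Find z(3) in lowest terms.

p(4) = 34, p(3) = −3. z(2) = 3 − (−3)·(3 − 4)/((−3) − 34) = 114/37.
p(3) = −3, p(114/37) = −38046/50653. z(3) = (114/37) − (−38046/50653)·((114/37) − 3)/((−38046/50653) − (−3)) = 39340/12657.

39340/12657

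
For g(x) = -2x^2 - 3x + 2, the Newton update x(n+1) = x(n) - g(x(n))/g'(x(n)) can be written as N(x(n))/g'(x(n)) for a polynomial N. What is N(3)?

g'(x) = -4x - 3.
N(x) = x·g'(x) - g(x) = x·(-4x - 3) - (-2x^2 - 3x + 2) = -2x^2 - 2.
N(3) = -20.

-20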